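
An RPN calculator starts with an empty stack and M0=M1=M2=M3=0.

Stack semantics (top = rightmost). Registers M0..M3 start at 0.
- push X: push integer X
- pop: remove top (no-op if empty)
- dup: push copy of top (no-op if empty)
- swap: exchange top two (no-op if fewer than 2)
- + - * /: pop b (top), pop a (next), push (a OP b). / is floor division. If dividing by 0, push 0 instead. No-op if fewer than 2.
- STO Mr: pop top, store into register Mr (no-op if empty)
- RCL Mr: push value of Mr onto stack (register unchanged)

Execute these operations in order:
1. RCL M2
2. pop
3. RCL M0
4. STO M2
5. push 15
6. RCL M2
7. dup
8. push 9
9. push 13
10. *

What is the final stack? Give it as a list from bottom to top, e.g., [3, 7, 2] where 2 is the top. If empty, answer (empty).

After op 1 (RCL M2): stack=[0] mem=[0,0,0,0]
After op 2 (pop): stack=[empty] mem=[0,0,0,0]
After op 3 (RCL M0): stack=[0] mem=[0,0,0,0]
After op 4 (STO M2): stack=[empty] mem=[0,0,0,0]
After op 5 (push 15): stack=[15] mem=[0,0,0,0]
After op 6 (RCL M2): stack=[15,0] mem=[0,0,0,0]
After op 7 (dup): stack=[15,0,0] mem=[0,0,0,0]
After op 8 (push 9): stack=[15,0,0,9] mem=[0,0,0,0]
After op 9 (push 13): stack=[15,0,0,9,13] mem=[0,0,0,0]
After op 10 (*): stack=[15,0,0,117] mem=[0,0,0,0]

Answer: [15, 0, 0, 117]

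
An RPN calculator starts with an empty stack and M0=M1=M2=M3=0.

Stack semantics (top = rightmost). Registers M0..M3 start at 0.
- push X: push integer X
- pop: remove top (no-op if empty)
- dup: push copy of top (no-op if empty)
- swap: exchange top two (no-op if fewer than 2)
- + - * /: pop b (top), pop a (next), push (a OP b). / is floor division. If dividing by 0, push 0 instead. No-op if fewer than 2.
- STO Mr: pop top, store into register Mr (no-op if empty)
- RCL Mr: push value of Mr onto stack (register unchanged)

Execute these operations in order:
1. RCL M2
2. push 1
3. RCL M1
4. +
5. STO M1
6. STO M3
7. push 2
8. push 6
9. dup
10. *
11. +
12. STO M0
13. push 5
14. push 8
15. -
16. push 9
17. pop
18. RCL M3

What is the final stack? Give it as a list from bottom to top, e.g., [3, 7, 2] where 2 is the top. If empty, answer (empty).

Answer: [-3, 0]

Derivation:
After op 1 (RCL M2): stack=[0] mem=[0,0,0,0]
After op 2 (push 1): stack=[0,1] mem=[0,0,0,0]
After op 3 (RCL M1): stack=[0,1,0] mem=[0,0,0,0]
After op 4 (+): stack=[0,1] mem=[0,0,0,0]
After op 5 (STO M1): stack=[0] mem=[0,1,0,0]
After op 6 (STO M3): stack=[empty] mem=[0,1,0,0]
After op 7 (push 2): stack=[2] mem=[0,1,0,0]
After op 8 (push 6): stack=[2,6] mem=[0,1,0,0]
After op 9 (dup): stack=[2,6,6] mem=[0,1,0,0]
After op 10 (*): stack=[2,36] mem=[0,1,0,0]
After op 11 (+): stack=[38] mem=[0,1,0,0]
After op 12 (STO M0): stack=[empty] mem=[38,1,0,0]
After op 13 (push 5): stack=[5] mem=[38,1,0,0]
After op 14 (push 8): stack=[5,8] mem=[38,1,0,0]
After op 15 (-): stack=[-3] mem=[38,1,0,0]
After op 16 (push 9): stack=[-3,9] mem=[38,1,0,0]
After op 17 (pop): stack=[-3] mem=[38,1,0,0]
After op 18 (RCL M3): stack=[-3,0] mem=[38,1,0,0]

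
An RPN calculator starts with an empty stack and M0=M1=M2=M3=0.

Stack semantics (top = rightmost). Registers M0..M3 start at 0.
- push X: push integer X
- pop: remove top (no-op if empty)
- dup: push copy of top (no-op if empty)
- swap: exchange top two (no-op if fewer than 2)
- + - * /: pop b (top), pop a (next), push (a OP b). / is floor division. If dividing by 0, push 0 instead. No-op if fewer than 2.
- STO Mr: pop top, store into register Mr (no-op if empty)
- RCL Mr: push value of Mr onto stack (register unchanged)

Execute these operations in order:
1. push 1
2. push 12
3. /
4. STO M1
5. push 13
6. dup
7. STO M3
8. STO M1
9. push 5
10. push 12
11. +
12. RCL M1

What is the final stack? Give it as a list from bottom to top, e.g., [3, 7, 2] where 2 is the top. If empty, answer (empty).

Answer: [17, 13]

Derivation:
After op 1 (push 1): stack=[1] mem=[0,0,0,0]
After op 2 (push 12): stack=[1,12] mem=[0,0,0,0]
After op 3 (/): stack=[0] mem=[0,0,0,0]
After op 4 (STO M1): stack=[empty] mem=[0,0,0,0]
After op 5 (push 13): stack=[13] mem=[0,0,0,0]
After op 6 (dup): stack=[13,13] mem=[0,0,0,0]
After op 7 (STO M3): stack=[13] mem=[0,0,0,13]
After op 8 (STO M1): stack=[empty] mem=[0,13,0,13]
After op 9 (push 5): stack=[5] mem=[0,13,0,13]
After op 10 (push 12): stack=[5,12] mem=[0,13,0,13]
After op 11 (+): stack=[17] mem=[0,13,0,13]
After op 12 (RCL M1): stack=[17,13] mem=[0,13,0,13]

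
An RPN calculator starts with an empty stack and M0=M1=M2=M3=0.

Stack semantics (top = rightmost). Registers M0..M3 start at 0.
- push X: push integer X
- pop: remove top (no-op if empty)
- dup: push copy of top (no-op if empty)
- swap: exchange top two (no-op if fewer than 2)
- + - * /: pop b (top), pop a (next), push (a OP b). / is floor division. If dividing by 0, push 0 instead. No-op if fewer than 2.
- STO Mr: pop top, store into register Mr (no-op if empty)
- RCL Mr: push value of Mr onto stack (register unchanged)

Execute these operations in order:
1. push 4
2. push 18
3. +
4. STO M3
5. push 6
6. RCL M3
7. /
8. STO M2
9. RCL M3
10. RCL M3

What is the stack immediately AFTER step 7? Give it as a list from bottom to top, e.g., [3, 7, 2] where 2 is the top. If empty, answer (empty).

After op 1 (push 4): stack=[4] mem=[0,0,0,0]
After op 2 (push 18): stack=[4,18] mem=[0,0,0,0]
After op 3 (+): stack=[22] mem=[0,0,0,0]
After op 4 (STO M3): stack=[empty] mem=[0,0,0,22]
After op 5 (push 6): stack=[6] mem=[0,0,0,22]
After op 6 (RCL M3): stack=[6,22] mem=[0,0,0,22]
After op 7 (/): stack=[0] mem=[0,0,0,22]

[0]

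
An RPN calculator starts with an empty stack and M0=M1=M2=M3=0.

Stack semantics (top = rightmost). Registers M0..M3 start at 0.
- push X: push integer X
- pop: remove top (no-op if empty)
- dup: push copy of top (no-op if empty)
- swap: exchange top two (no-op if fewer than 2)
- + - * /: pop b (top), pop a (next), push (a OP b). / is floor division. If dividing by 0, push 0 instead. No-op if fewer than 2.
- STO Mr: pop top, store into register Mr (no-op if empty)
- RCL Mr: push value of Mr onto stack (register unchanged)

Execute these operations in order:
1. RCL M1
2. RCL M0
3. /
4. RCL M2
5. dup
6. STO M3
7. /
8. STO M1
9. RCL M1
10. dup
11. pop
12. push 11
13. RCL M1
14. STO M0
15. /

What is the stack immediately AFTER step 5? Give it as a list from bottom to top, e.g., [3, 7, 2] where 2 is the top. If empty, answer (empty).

After op 1 (RCL M1): stack=[0] mem=[0,0,0,0]
After op 2 (RCL M0): stack=[0,0] mem=[0,0,0,0]
After op 3 (/): stack=[0] mem=[0,0,0,0]
After op 4 (RCL M2): stack=[0,0] mem=[0,0,0,0]
After op 5 (dup): stack=[0,0,0] mem=[0,0,0,0]

[0, 0, 0]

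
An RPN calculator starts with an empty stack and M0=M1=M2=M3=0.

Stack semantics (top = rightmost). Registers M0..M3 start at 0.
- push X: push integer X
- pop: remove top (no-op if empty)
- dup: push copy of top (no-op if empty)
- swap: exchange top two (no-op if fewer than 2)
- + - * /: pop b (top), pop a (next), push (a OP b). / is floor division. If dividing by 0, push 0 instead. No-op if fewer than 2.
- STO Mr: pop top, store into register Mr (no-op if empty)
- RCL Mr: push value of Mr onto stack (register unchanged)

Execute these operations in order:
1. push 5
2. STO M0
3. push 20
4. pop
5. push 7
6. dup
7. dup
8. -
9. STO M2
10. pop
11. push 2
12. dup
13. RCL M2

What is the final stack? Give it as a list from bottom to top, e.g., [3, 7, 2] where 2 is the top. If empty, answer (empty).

After op 1 (push 5): stack=[5] mem=[0,0,0,0]
After op 2 (STO M0): stack=[empty] mem=[5,0,0,0]
After op 3 (push 20): stack=[20] mem=[5,0,0,0]
After op 4 (pop): stack=[empty] mem=[5,0,0,0]
After op 5 (push 7): stack=[7] mem=[5,0,0,0]
After op 6 (dup): stack=[7,7] mem=[5,0,0,0]
After op 7 (dup): stack=[7,7,7] mem=[5,0,0,0]
After op 8 (-): stack=[7,0] mem=[5,0,0,0]
After op 9 (STO M2): stack=[7] mem=[5,0,0,0]
After op 10 (pop): stack=[empty] mem=[5,0,0,0]
After op 11 (push 2): stack=[2] mem=[5,0,0,0]
After op 12 (dup): stack=[2,2] mem=[5,0,0,0]
After op 13 (RCL M2): stack=[2,2,0] mem=[5,0,0,0]

Answer: [2, 2, 0]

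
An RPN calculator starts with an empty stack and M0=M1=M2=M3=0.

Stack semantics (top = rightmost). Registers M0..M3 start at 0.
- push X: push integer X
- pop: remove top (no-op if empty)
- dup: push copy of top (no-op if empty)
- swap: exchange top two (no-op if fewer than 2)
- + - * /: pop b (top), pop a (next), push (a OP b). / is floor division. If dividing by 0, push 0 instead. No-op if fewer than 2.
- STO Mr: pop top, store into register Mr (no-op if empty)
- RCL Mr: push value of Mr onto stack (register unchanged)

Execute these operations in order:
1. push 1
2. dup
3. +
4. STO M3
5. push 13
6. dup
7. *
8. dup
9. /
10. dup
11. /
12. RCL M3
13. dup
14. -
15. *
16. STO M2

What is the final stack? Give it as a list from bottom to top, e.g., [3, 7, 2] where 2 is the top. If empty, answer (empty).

After op 1 (push 1): stack=[1] mem=[0,0,0,0]
After op 2 (dup): stack=[1,1] mem=[0,0,0,0]
After op 3 (+): stack=[2] mem=[0,0,0,0]
After op 4 (STO M3): stack=[empty] mem=[0,0,0,2]
After op 5 (push 13): stack=[13] mem=[0,0,0,2]
After op 6 (dup): stack=[13,13] mem=[0,0,0,2]
After op 7 (*): stack=[169] mem=[0,0,0,2]
After op 8 (dup): stack=[169,169] mem=[0,0,0,2]
After op 9 (/): stack=[1] mem=[0,0,0,2]
After op 10 (dup): stack=[1,1] mem=[0,0,0,2]
After op 11 (/): stack=[1] mem=[0,0,0,2]
After op 12 (RCL M3): stack=[1,2] mem=[0,0,0,2]
After op 13 (dup): stack=[1,2,2] mem=[0,0,0,2]
After op 14 (-): stack=[1,0] mem=[0,0,0,2]
After op 15 (*): stack=[0] mem=[0,0,0,2]
After op 16 (STO M2): stack=[empty] mem=[0,0,0,2]

Answer: (empty)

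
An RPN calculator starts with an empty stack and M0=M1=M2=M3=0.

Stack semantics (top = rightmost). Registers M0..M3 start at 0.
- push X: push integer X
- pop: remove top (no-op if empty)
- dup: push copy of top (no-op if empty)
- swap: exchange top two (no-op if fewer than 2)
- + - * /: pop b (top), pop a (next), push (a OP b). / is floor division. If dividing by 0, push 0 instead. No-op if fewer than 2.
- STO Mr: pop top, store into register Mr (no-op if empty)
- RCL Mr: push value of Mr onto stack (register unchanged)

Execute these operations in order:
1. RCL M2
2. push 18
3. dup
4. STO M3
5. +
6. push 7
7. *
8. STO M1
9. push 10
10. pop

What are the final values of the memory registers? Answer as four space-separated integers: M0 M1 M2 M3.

Answer: 0 126 0 18

Derivation:
After op 1 (RCL M2): stack=[0] mem=[0,0,0,0]
After op 2 (push 18): stack=[0,18] mem=[0,0,0,0]
After op 3 (dup): stack=[0,18,18] mem=[0,0,0,0]
After op 4 (STO M3): stack=[0,18] mem=[0,0,0,18]
After op 5 (+): stack=[18] mem=[0,0,0,18]
After op 6 (push 7): stack=[18,7] mem=[0,0,0,18]
After op 7 (*): stack=[126] mem=[0,0,0,18]
After op 8 (STO M1): stack=[empty] mem=[0,126,0,18]
After op 9 (push 10): stack=[10] mem=[0,126,0,18]
After op 10 (pop): stack=[empty] mem=[0,126,0,18]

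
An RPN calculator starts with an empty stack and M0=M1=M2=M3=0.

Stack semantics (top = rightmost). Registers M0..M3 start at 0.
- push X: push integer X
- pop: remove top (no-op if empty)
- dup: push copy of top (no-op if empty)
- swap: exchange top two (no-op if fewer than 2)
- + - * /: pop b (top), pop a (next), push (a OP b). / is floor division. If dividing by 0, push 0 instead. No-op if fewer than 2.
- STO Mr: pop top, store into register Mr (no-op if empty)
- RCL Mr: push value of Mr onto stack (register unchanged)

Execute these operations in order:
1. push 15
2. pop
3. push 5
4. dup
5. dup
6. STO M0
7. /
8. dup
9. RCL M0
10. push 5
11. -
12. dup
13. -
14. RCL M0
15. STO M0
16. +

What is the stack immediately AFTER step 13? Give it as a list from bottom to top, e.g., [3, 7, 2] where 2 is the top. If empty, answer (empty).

After op 1 (push 15): stack=[15] mem=[0,0,0,0]
After op 2 (pop): stack=[empty] mem=[0,0,0,0]
After op 3 (push 5): stack=[5] mem=[0,0,0,0]
After op 4 (dup): stack=[5,5] mem=[0,0,0,0]
After op 5 (dup): stack=[5,5,5] mem=[0,0,0,0]
After op 6 (STO M0): stack=[5,5] mem=[5,0,0,0]
After op 7 (/): stack=[1] mem=[5,0,0,0]
After op 8 (dup): stack=[1,1] mem=[5,0,0,0]
After op 9 (RCL M0): stack=[1,1,5] mem=[5,0,0,0]
After op 10 (push 5): stack=[1,1,5,5] mem=[5,0,0,0]
After op 11 (-): stack=[1,1,0] mem=[5,0,0,0]
After op 12 (dup): stack=[1,1,0,0] mem=[5,0,0,0]
After op 13 (-): stack=[1,1,0] mem=[5,0,0,0]

[1, 1, 0]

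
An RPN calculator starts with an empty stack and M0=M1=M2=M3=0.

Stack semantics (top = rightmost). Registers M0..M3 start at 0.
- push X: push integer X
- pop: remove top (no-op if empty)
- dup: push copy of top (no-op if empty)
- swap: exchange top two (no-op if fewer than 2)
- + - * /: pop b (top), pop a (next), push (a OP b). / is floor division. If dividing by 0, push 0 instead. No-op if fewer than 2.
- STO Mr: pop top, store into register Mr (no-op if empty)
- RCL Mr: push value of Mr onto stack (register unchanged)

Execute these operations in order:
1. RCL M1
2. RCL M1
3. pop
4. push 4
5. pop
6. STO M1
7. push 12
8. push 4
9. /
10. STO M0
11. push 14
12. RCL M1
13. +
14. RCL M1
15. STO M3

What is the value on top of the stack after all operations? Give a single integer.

After op 1 (RCL M1): stack=[0] mem=[0,0,0,0]
After op 2 (RCL M1): stack=[0,0] mem=[0,0,0,0]
After op 3 (pop): stack=[0] mem=[0,0,0,0]
After op 4 (push 4): stack=[0,4] mem=[0,0,0,0]
After op 5 (pop): stack=[0] mem=[0,0,0,0]
After op 6 (STO M1): stack=[empty] mem=[0,0,0,0]
After op 7 (push 12): stack=[12] mem=[0,0,0,0]
After op 8 (push 4): stack=[12,4] mem=[0,0,0,0]
After op 9 (/): stack=[3] mem=[0,0,0,0]
After op 10 (STO M0): stack=[empty] mem=[3,0,0,0]
After op 11 (push 14): stack=[14] mem=[3,0,0,0]
After op 12 (RCL M1): stack=[14,0] mem=[3,0,0,0]
After op 13 (+): stack=[14] mem=[3,0,0,0]
After op 14 (RCL M1): stack=[14,0] mem=[3,0,0,0]
After op 15 (STO M3): stack=[14] mem=[3,0,0,0]

Answer: 14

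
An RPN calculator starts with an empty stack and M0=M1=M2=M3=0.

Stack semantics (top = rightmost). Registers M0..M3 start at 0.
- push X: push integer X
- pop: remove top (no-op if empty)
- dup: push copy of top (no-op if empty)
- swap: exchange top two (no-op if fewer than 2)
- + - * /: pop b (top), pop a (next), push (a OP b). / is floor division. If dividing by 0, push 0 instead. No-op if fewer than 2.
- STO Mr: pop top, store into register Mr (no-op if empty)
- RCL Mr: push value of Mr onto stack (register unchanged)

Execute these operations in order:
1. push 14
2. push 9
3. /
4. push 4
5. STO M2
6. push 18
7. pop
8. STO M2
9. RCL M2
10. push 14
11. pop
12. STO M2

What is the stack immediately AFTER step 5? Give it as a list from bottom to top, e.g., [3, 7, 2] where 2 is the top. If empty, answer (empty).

After op 1 (push 14): stack=[14] mem=[0,0,0,0]
After op 2 (push 9): stack=[14,9] mem=[0,0,0,0]
After op 3 (/): stack=[1] mem=[0,0,0,0]
After op 4 (push 4): stack=[1,4] mem=[0,0,0,0]
After op 5 (STO M2): stack=[1] mem=[0,0,4,0]

[1]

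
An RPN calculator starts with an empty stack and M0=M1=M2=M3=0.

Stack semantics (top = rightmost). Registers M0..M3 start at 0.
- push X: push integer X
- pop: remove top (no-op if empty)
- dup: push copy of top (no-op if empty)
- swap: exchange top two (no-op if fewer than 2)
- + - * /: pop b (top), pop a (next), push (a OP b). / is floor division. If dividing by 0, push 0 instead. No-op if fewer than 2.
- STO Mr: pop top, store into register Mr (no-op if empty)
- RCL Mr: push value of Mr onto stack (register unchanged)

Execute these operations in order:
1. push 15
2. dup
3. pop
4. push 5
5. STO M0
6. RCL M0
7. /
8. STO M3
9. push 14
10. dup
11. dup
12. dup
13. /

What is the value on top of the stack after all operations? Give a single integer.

Answer: 1

Derivation:
After op 1 (push 15): stack=[15] mem=[0,0,0,0]
After op 2 (dup): stack=[15,15] mem=[0,0,0,0]
After op 3 (pop): stack=[15] mem=[0,0,0,0]
After op 4 (push 5): stack=[15,5] mem=[0,0,0,0]
After op 5 (STO M0): stack=[15] mem=[5,0,0,0]
After op 6 (RCL M0): stack=[15,5] mem=[5,0,0,0]
After op 7 (/): stack=[3] mem=[5,0,0,0]
After op 8 (STO M3): stack=[empty] mem=[5,0,0,3]
After op 9 (push 14): stack=[14] mem=[5,0,0,3]
After op 10 (dup): stack=[14,14] mem=[5,0,0,3]
After op 11 (dup): stack=[14,14,14] mem=[5,0,0,3]
After op 12 (dup): stack=[14,14,14,14] mem=[5,0,0,3]
After op 13 (/): stack=[14,14,1] mem=[5,0,0,3]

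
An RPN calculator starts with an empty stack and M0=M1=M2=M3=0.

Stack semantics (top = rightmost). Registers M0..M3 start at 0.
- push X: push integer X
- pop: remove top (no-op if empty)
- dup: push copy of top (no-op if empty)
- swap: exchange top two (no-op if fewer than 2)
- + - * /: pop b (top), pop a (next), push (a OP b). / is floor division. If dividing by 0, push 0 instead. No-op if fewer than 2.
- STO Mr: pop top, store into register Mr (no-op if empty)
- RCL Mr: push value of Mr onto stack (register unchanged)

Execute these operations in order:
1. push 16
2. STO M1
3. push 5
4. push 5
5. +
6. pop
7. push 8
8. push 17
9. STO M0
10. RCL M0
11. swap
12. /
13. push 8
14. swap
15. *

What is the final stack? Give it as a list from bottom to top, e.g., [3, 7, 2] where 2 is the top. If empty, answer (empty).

After op 1 (push 16): stack=[16] mem=[0,0,0,0]
After op 2 (STO M1): stack=[empty] mem=[0,16,0,0]
After op 3 (push 5): stack=[5] mem=[0,16,0,0]
After op 4 (push 5): stack=[5,5] mem=[0,16,0,0]
After op 5 (+): stack=[10] mem=[0,16,0,0]
After op 6 (pop): stack=[empty] mem=[0,16,0,0]
After op 7 (push 8): stack=[8] mem=[0,16,0,0]
After op 8 (push 17): stack=[8,17] mem=[0,16,0,0]
After op 9 (STO M0): stack=[8] mem=[17,16,0,0]
After op 10 (RCL M0): stack=[8,17] mem=[17,16,0,0]
After op 11 (swap): stack=[17,8] mem=[17,16,0,0]
After op 12 (/): stack=[2] mem=[17,16,0,0]
After op 13 (push 8): stack=[2,8] mem=[17,16,0,0]
After op 14 (swap): stack=[8,2] mem=[17,16,0,0]
After op 15 (*): stack=[16] mem=[17,16,0,0]

Answer: [16]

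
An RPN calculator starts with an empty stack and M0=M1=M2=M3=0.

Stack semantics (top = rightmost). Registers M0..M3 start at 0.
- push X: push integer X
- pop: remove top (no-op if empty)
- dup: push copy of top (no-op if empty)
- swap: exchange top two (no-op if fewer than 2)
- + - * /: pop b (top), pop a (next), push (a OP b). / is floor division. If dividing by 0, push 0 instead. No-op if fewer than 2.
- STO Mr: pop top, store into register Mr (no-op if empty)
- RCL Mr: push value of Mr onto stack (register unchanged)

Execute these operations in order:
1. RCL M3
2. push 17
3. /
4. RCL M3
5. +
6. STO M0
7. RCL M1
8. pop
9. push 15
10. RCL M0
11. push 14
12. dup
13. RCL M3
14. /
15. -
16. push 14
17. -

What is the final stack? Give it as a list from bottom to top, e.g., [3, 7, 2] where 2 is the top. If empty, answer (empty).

Answer: [15, 0, 0]

Derivation:
After op 1 (RCL M3): stack=[0] mem=[0,0,0,0]
After op 2 (push 17): stack=[0,17] mem=[0,0,0,0]
After op 3 (/): stack=[0] mem=[0,0,0,0]
After op 4 (RCL M3): stack=[0,0] mem=[0,0,0,0]
After op 5 (+): stack=[0] mem=[0,0,0,0]
After op 6 (STO M0): stack=[empty] mem=[0,0,0,0]
After op 7 (RCL M1): stack=[0] mem=[0,0,0,0]
After op 8 (pop): stack=[empty] mem=[0,0,0,0]
After op 9 (push 15): stack=[15] mem=[0,0,0,0]
After op 10 (RCL M0): stack=[15,0] mem=[0,0,0,0]
After op 11 (push 14): stack=[15,0,14] mem=[0,0,0,0]
After op 12 (dup): stack=[15,0,14,14] mem=[0,0,0,0]
After op 13 (RCL M3): stack=[15,0,14,14,0] mem=[0,0,0,0]
After op 14 (/): stack=[15,0,14,0] mem=[0,0,0,0]
After op 15 (-): stack=[15,0,14] mem=[0,0,0,0]
After op 16 (push 14): stack=[15,0,14,14] mem=[0,0,0,0]
After op 17 (-): stack=[15,0,0] mem=[0,0,0,0]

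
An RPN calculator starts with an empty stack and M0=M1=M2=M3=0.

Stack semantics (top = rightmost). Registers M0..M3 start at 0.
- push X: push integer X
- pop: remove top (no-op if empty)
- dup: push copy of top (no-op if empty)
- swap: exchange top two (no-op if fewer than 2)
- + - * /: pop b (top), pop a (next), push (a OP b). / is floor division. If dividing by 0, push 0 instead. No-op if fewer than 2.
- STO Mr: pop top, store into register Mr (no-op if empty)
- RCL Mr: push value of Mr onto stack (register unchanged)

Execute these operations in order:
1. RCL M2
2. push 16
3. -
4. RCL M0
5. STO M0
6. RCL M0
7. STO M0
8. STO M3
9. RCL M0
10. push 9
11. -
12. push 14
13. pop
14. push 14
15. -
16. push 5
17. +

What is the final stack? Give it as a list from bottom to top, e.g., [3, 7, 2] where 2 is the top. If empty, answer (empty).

After op 1 (RCL M2): stack=[0] mem=[0,0,0,0]
After op 2 (push 16): stack=[0,16] mem=[0,0,0,0]
After op 3 (-): stack=[-16] mem=[0,0,0,0]
After op 4 (RCL M0): stack=[-16,0] mem=[0,0,0,0]
After op 5 (STO M0): stack=[-16] mem=[0,0,0,0]
After op 6 (RCL M0): stack=[-16,0] mem=[0,0,0,0]
After op 7 (STO M0): stack=[-16] mem=[0,0,0,0]
After op 8 (STO M3): stack=[empty] mem=[0,0,0,-16]
After op 9 (RCL M0): stack=[0] mem=[0,0,0,-16]
After op 10 (push 9): stack=[0,9] mem=[0,0,0,-16]
After op 11 (-): stack=[-9] mem=[0,0,0,-16]
After op 12 (push 14): stack=[-9,14] mem=[0,0,0,-16]
After op 13 (pop): stack=[-9] mem=[0,0,0,-16]
After op 14 (push 14): stack=[-9,14] mem=[0,0,0,-16]
After op 15 (-): stack=[-23] mem=[0,0,0,-16]
After op 16 (push 5): stack=[-23,5] mem=[0,0,0,-16]
After op 17 (+): stack=[-18] mem=[0,0,0,-16]

Answer: [-18]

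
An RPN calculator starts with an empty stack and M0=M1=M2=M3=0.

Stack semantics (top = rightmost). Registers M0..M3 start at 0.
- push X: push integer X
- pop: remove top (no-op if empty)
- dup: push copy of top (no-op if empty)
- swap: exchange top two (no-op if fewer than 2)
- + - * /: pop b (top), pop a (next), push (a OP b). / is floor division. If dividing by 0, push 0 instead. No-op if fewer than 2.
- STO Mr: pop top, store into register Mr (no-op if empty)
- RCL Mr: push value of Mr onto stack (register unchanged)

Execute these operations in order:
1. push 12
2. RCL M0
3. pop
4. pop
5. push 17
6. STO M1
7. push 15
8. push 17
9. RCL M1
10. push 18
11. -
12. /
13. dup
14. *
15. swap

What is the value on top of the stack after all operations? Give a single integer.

After op 1 (push 12): stack=[12] mem=[0,0,0,0]
After op 2 (RCL M0): stack=[12,0] mem=[0,0,0,0]
After op 3 (pop): stack=[12] mem=[0,0,0,0]
After op 4 (pop): stack=[empty] mem=[0,0,0,0]
After op 5 (push 17): stack=[17] mem=[0,0,0,0]
After op 6 (STO M1): stack=[empty] mem=[0,17,0,0]
After op 7 (push 15): stack=[15] mem=[0,17,0,0]
After op 8 (push 17): stack=[15,17] mem=[0,17,0,0]
After op 9 (RCL M1): stack=[15,17,17] mem=[0,17,0,0]
After op 10 (push 18): stack=[15,17,17,18] mem=[0,17,0,0]
After op 11 (-): stack=[15,17,-1] mem=[0,17,0,0]
After op 12 (/): stack=[15,-17] mem=[0,17,0,0]
After op 13 (dup): stack=[15,-17,-17] mem=[0,17,0,0]
After op 14 (*): stack=[15,289] mem=[0,17,0,0]
After op 15 (swap): stack=[289,15] mem=[0,17,0,0]

Answer: 15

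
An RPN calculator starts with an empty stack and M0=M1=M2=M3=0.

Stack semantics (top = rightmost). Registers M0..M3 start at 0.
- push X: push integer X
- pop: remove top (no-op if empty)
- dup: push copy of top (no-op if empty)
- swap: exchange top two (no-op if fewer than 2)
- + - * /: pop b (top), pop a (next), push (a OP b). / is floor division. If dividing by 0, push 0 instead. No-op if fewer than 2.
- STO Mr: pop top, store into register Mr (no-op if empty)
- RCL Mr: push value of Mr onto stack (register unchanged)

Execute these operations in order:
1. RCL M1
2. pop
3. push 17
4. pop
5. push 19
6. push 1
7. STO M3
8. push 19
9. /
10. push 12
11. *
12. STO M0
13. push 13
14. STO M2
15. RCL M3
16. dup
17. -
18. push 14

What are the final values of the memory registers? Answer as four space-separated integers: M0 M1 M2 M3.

Answer: 12 0 13 1

Derivation:
After op 1 (RCL M1): stack=[0] mem=[0,0,0,0]
After op 2 (pop): stack=[empty] mem=[0,0,0,0]
After op 3 (push 17): stack=[17] mem=[0,0,0,0]
After op 4 (pop): stack=[empty] mem=[0,0,0,0]
After op 5 (push 19): stack=[19] mem=[0,0,0,0]
After op 6 (push 1): stack=[19,1] mem=[0,0,0,0]
After op 7 (STO M3): stack=[19] mem=[0,0,0,1]
After op 8 (push 19): stack=[19,19] mem=[0,0,0,1]
After op 9 (/): stack=[1] mem=[0,0,0,1]
After op 10 (push 12): stack=[1,12] mem=[0,0,0,1]
After op 11 (*): stack=[12] mem=[0,0,0,1]
After op 12 (STO M0): stack=[empty] mem=[12,0,0,1]
After op 13 (push 13): stack=[13] mem=[12,0,0,1]
After op 14 (STO M2): stack=[empty] mem=[12,0,13,1]
After op 15 (RCL M3): stack=[1] mem=[12,0,13,1]
After op 16 (dup): stack=[1,1] mem=[12,0,13,1]
After op 17 (-): stack=[0] mem=[12,0,13,1]
After op 18 (push 14): stack=[0,14] mem=[12,0,13,1]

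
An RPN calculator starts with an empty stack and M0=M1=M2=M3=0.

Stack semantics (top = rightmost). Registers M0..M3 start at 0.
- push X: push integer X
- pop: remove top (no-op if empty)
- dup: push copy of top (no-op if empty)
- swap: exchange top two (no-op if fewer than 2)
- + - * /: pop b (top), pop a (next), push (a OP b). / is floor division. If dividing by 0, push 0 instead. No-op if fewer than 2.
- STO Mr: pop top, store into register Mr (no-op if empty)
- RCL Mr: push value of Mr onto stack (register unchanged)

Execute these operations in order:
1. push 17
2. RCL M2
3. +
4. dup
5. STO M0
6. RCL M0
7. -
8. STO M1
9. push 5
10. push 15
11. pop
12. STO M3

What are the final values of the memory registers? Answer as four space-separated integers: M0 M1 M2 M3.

After op 1 (push 17): stack=[17] mem=[0,0,0,0]
After op 2 (RCL M2): stack=[17,0] mem=[0,0,0,0]
After op 3 (+): stack=[17] mem=[0,0,0,0]
After op 4 (dup): stack=[17,17] mem=[0,0,0,0]
After op 5 (STO M0): stack=[17] mem=[17,0,0,0]
After op 6 (RCL M0): stack=[17,17] mem=[17,0,0,0]
After op 7 (-): stack=[0] mem=[17,0,0,0]
After op 8 (STO M1): stack=[empty] mem=[17,0,0,0]
After op 9 (push 5): stack=[5] mem=[17,0,0,0]
After op 10 (push 15): stack=[5,15] mem=[17,0,0,0]
After op 11 (pop): stack=[5] mem=[17,0,0,0]
After op 12 (STO M3): stack=[empty] mem=[17,0,0,5]

Answer: 17 0 0 5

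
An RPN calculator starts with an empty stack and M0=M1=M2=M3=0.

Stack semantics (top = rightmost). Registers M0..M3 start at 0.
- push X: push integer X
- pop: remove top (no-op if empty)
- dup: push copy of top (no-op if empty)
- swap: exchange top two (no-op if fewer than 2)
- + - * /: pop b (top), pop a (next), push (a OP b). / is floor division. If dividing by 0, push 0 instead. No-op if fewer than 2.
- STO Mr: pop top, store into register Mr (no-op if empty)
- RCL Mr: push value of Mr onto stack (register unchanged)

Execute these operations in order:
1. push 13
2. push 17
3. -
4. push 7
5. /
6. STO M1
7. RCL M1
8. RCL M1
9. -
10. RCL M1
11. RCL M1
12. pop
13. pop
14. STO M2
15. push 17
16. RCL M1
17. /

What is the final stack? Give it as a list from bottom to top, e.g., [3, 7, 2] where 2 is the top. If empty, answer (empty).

After op 1 (push 13): stack=[13] mem=[0,0,0,0]
After op 2 (push 17): stack=[13,17] mem=[0,0,0,0]
After op 3 (-): stack=[-4] mem=[0,0,0,0]
After op 4 (push 7): stack=[-4,7] mem=[0,0,0,0]
After op 5 (/): stack=[-1] mem=[0,0,0,0]
After op 6 (STO M1): stack=[empty] mem=[0,-1,0,0]
After op 7 (RCL M1): stack=[-1] mem=[0,-1,0,0]
After op 8 (RCL M1): stack=[-1,-1] mem=[0,-1,0,0]
After op 9 (-): stack=[0] mem=[0,-1,0,0]
After op 10 (RCL M1): stack=[0,-1] mem=[0,-1,0,0]
After op 11 (RCL M1): stack=[0,-1,-1] mem=[0,-1,0,0]
After op 12 (pop): stack=[0,-1] mem=[0,-1,0,0]
After op 13 (pop): stack=[0] mem=[0,-1,0,0]
After op 14 (STO M2): stack=[empty] mem=[0,-1,0,0]
After op 15 (push 17): stack=[17] mem=[0,-1,0,0]
After op 16 (RCL M1): stack=[17,-1] mem=[0,-1,0,0]
After op 17 (/): stack=[-17] mem=[0,-1,0,0]

Answer: [-17]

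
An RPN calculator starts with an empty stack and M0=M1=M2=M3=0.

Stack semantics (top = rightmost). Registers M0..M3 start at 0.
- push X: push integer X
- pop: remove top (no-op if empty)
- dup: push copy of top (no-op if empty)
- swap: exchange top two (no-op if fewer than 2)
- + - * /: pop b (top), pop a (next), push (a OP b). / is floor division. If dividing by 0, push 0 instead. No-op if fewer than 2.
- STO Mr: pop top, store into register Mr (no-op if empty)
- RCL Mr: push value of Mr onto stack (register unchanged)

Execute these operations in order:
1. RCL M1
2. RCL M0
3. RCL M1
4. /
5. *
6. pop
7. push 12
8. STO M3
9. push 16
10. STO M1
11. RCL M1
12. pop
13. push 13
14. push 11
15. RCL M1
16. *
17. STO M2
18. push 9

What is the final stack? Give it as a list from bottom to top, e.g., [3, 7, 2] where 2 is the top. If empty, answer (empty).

Answer: [13, 9]

Derivation:
After op 1 (RCL M1): stack=[0] mem=[0,0,0,0]
After op 2 (RCL M0): stack=[0,0] mem=[0,0,0,0]
After op 3 (RCL M1): stack=[0,0,0] mem=[0,0,0,0]
After op 4 (/): stack=[0,0] mem=[0,0,0,0]
After op 5 (*): stack=[0] mem=[0,0,0,0]
After op 6 (pop): stack=[empty] mem=[0,0,0,0]
After op 7 (push 12): stack=[12] mem=[0,0,0,0]
After op 8 (STO M3): stack=[empty] mem=[0,0,0,12]
After op 9 (push 16): stack=[16] mem=[0,0,0,12]
After op 10 (STO M1): stack=[empty] mem=[0,16,0,12]
After op 11 (RCL M1): stack=[16] mem=[0,16,0,12]
After op 12 (pop): stack=[empty] mem=[0,16,0,12]
After op 13 (push 13): stack=[13] mem=[0,16,0,12]
After op 14 (push 11): stack=[13,11] mem=[0,16,0,12]
After op 15 (RCL M1): stack=[13,11,16] mem=[0,16,0,12]
After op 16 (*): stack=[13,176] mem=[0,16,0,12]
After op 17 (STO M2): stack=[13] mem=[0,16,176,12]
After op 18 (push 9): stack=[13,9] mem=[0,16,176,12]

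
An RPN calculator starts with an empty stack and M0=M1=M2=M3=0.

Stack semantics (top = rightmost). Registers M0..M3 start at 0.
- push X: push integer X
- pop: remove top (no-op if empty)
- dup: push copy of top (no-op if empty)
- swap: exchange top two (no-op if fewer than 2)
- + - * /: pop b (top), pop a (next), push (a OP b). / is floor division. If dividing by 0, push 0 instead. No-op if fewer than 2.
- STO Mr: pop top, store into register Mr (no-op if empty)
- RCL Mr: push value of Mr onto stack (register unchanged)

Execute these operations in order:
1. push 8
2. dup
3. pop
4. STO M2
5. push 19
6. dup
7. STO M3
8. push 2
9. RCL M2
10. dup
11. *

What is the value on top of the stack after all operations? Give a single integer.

Answer: 64

Derivation:
After op 1 (push 8): stack=[8] mem=[0,0,0,0]
After op 2 (dup): stack=[8,8] mem=[0,0,0,0]
After op 3 (pop): stack=[8] mem=[0,0,0,0]
After op 4 (STO M2): stack=[empty] mem=[0,0,8,0]
After op 5 (push 19): stack=[19] mem=[0,0,8,0]
After op 6 (dup): stack=[19,19] mem=[0,0,8,0]
After op 7 (STO M3): stack=[19] mem=[0,0,8,19]
After op 8 (push 2): stack=[19,2] mem=[0,0,8,19]
After op 9 (RCL M2): stack=[19,2,8] mem=[0,0,8,19]
After op 10 (dup): stack=[19,2,8,8] mem=[0,0,8,19]
After op 11 (*): stack=[19,2,64] mem=[0,0,8,19]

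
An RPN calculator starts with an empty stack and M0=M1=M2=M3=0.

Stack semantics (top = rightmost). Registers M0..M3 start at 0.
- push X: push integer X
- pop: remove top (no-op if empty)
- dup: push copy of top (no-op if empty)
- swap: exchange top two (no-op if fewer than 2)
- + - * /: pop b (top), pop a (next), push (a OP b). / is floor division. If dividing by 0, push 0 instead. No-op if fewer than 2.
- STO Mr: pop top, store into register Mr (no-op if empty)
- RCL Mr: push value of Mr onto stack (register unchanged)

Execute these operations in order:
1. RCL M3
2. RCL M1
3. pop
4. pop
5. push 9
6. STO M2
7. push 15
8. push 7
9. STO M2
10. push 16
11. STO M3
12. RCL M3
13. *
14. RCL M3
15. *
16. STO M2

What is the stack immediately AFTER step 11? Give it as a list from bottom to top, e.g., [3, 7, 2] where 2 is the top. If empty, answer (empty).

After op 1 (RCL M3): stack=[0] mem=[0,0,0,0]
After op 2 (RCL M1): stack=[0,0] mem=[0,0,0,0]
After op 3 (pop): stack=[0] mem=[0,0,0,0]
After op 4 (pop): stack=[empty] mem=[0,0,0,0]
After op 5 (push 9): stack=[9] mem=[0,0,0,0]
After op 6 (STO M2): stack=[empty] mem=[0,0,9,0]
After op 7 (push 15): stack=[15] mem=[0,0,9,0]
After op 8 (push 7): stack=[15,7] mem=[0,0,9,0]
After op 9 (STO M2): stack=[15] mem=[0,0,7,0]
After op 10 (push 16): stack=[15,16] mem=[0,0,7,0]
After op 11 (STO M3): stack=[15] mem=[0,0,7,16]

[15]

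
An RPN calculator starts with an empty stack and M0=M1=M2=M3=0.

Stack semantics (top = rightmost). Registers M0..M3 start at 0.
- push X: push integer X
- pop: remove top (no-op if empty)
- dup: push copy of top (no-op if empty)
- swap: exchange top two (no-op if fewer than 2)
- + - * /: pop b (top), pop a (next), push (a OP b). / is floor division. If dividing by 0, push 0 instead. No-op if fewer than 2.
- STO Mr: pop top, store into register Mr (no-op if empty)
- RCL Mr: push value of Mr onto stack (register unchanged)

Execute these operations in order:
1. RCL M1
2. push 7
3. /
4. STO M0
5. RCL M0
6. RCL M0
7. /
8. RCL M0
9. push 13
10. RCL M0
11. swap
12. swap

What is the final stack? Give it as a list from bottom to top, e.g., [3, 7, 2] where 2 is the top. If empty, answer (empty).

After op 1 (RCL M1): stack=[0] mem=[0,0,0,0]
After op 2 (push 7): stack=[0,7] mem=[0,0,0,0]
After op 3 (/): stack=[0] mem=[0,0,0,0]
After op 4 (STO M0): stack=[empty] mem=[0,0,0,0]
After op 5 (RCL M0): stack=[0] mem=[0,0,0,0]
After op 6 (RCL M0): stack=[0,0] mem=[0,0,0,0]
After op 7 (/): stack=[0] mem=[0,0,0,0]
After op 8 (RCL M0): stack=[0,0] mem=[0,0,0,0]
After op 9 (push 13): stack=[0,0,13] mem=[0,0,0,0]
After op 10 (RCL M0): stack=[0,0,13,0] mem=[0,0,0,0]
After op 11 (swap): stack=[0,0,0,13] mem=[0,0,0,0]
After op 12 (swap): stack=[0,0,13,0] mem=[0,0,0,0]

Answer: [0, 0, 13, 0]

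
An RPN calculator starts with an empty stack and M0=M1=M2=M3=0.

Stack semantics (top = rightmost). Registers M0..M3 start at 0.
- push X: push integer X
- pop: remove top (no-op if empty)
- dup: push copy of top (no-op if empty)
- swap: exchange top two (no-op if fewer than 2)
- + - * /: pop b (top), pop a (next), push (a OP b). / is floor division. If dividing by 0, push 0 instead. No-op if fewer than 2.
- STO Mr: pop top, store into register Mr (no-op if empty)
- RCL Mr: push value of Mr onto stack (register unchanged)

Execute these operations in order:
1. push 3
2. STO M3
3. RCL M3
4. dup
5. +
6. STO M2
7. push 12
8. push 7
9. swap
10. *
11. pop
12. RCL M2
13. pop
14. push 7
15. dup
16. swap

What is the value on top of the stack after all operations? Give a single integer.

After op 1 (push 3): stack=[3] mem=[0,0,0,0]
After op 2 (STO M3): stack=[empty] mem=[0,0,0,3]
After op 3 (RCL M3): stack=[3] mem=[0,0,0,3]
After op 4 (dup): stack=[3,3] mem=[0,0,0,3]
After op 5 (+): stack=[6] mem=[0,0,0,3]
After op 6 (STO M2): stack=[empty] mem=[0,0,6,3]
After op 7 (push 12): stack=[12] mem=[0,0,6,3]
After op 8 (push 7): stack=[12,7] mem=[0,0,6,3]
After op 9 (swap): stack=[7,12] mem=[0,0,6,3]
After op 10 (*): stack=[84] mem=[0,0,6,3]
After op 11 (pop): stack=[empty] mem=[0,0,6,3]
After op 12 (RCL M2): stack=[6] mem=[0,0,6,3]
After op 13 (pop): stack=[empty] mem=[0,0,6,3]
After op 14 (push 7): stack=[7] mem=[0,0,6,3]
After op 15 (dup): stack=[7,7] mem=[0,0,6,3]
After op 16 (swap): stack=[7,7] mem=[0,0,6,3]

Answer: 7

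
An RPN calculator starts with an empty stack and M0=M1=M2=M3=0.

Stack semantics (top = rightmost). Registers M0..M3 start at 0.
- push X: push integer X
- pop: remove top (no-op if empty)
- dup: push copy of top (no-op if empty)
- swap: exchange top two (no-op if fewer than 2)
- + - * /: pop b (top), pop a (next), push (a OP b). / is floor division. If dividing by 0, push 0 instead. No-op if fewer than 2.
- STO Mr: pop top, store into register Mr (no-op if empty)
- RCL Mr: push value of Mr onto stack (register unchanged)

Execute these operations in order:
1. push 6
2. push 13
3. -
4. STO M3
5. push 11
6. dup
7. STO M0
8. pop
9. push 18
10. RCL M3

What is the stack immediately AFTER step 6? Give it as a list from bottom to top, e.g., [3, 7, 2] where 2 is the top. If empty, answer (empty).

After op 1 (push 6): stack=[6] mem=[0,0,0,0]
After op 2 (push 13): stack=[6,13] mem=[0,0,0,0]
After op 3 (-): stack=[-7] mem=[0,0,0,0]
After op 4 (STO M3): stack=[empty] mem=[0,0,0,-7]
After op 5 (push 11): stack=[11] mem=[0,0,0,-7]
After op 6 (dup): stack=[11,11] mem=[0,0,0,-7]

[11, 11]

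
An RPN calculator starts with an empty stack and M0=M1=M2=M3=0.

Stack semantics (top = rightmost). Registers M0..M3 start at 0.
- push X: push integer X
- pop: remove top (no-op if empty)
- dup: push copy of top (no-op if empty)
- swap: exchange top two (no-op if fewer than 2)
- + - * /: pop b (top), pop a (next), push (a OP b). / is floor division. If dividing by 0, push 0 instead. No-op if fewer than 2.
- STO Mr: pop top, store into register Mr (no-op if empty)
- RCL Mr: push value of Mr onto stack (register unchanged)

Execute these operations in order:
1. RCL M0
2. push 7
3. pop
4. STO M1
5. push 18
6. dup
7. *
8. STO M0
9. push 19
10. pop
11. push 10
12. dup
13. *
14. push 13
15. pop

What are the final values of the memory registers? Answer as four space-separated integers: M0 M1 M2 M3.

After op 1 (RCL M0): stack=[0] mem=[0,0,0,0]
After op 2 (push 7): stack=[0,7] mem=[0,0,0,0]
After op 3 (pop): stack=[0] mem=[0,0,0,0]
After op 4 (STO M1): stack=[empty] mem=[0,0,0,0]
After op 5 (push 18): stack=[18] mem=[0,0,0,0]
After op 6 (dup): stack=[18,18] mem=[0,0,0,0]
After op 7 (*): stack=[324] mem=[0,0,0,0]
After op 8 (STO M0): stack=[empty] mem=[324,0,0,0]
After op 9 (push 19): stack=[19] mem=[324,0,0,0]
After op 10 (pop): stack=[empty] mem=[324,0,0,0]
After op 11 (push 10): stack=[10] mem=[324,0,0,0]
After op 12 (dup): stack=[10,10] mem=[324,0,0,0]
After op 13 (*): stack=[100] mem=[324,0,0,0]
After op 14 (push 13): stack=[100,13] mem=[324,0,0,0]
After op 15 (pop): stack=[100] mem=[324,0,0,0]

Answer: 324 0 0 0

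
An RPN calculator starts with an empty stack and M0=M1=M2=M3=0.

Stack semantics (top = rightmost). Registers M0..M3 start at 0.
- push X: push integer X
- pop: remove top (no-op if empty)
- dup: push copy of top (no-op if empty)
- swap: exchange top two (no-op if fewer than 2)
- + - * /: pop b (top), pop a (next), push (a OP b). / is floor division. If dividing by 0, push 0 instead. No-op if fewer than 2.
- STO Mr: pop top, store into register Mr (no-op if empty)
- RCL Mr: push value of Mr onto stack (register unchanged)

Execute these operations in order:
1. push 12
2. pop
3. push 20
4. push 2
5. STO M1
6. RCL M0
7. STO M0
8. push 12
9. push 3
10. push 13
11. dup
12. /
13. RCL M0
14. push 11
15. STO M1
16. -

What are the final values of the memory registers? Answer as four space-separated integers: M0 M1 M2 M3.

Answer: 0 11 0 0

Derivation:
After op 1 (push 12): stack=[12] mem=[0,0,0,0]
After op 2 (pop): stack=[empty] mem=[0,0,0,0]
After op 3 (push 20): stack=[20] mem=[0,0,0,0]
After op 4 (push 2): stack=[20,2] mem=[0,0,0,0]
After op 5 (STO M1): stack=[20] mem=[0,2,0,0]
After op 6 (RCL M0): stack=[20,0] mem=[0,2,0,0]
After op 7 (STO M0): stack=[20] mem=[0,2,0,0]
After op 8 (push 12): stack=[20,12] mem=[0,2,0,0]
After op 9 (push 3): stack=[20,12,3] mem=[0,2,0,0]
After op 10 (push 13): stack=[20,12,3,13] mem=[0,2,0,0]
After op 11 (dup): stack=[20,12,3,13,13] mem=[0,2,0,0]
After op 12 (/): stack=[20,12,3,1] mem=[0,2,0,0]
After op 13 (RCL M0): stack=[20,12,3,1,0] mem=[0,2,0,0]
After op 14 (push 11): stack=[20,12,3,1,0,11] mem=[0,2,0,0]
After op 15 (STO M1): stack=[20,12,3,1,0] mem=[0,11,0,0]
After op 16 (-): stack=[20,12,3,1] mem=[0,11,0,0]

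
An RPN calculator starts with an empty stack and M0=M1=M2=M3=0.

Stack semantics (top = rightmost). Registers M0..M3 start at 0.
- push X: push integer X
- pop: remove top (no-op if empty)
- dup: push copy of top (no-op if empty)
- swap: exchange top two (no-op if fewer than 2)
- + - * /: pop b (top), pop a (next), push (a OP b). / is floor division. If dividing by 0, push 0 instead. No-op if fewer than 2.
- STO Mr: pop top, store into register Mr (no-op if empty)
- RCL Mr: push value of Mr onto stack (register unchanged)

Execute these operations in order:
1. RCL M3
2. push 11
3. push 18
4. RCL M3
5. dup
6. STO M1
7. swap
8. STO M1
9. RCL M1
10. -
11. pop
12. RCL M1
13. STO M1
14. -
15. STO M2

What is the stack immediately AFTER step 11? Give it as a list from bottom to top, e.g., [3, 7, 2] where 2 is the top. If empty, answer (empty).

After op 1 (RCL M3): stack=[0] mem=[0,0,0,0]
After op 2 (push 11): stack=[0,11] mem=[0,0,0,0]
After op 3 (push 18): stack=[0,11,18] mem=[0,0,0,0]
After op 4 (RCL M3): stack=[0,11,18,0] mem=[0,0,0,0]
After op 5 (dup): stack=[0,11,18,0,0] mem=[0,0,0,0]
After op 6 (STO M1): stack=[0,11,18,0] mem=[0,0,0,0]
After op 7 (swap): stack=[0,11,0,18] mem=[0,0,0,0]
After op 8 (STO M1): stack=[0,11,0] mem=[0,18,0,0]
After op 9 (RCL M1): stack=[0,11,0,18] mem=[0,18,0,0]
After op 10 (-): stack=[0,11,-18] mem=[0,18,0,0]
After op 11 (pop): stack=[0,11] mem=[0,18,0,0]

[0, 11]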